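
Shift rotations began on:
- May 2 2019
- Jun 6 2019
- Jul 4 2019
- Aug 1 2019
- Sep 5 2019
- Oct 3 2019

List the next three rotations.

These are Thursdays at 28- or 35-day spacing (35, 28, 28, 35, 28).
The pattern: 1st Thursday of the month.
November 2019 — 1st Thursday is Nov 7 2019.
December 2019 — 1st Thursday is Dec 5 2019.
January 2020 — 1st Thursday is Jan 2 2020.

Nov 7 2019, Dec 5 2019, Jan 2 2020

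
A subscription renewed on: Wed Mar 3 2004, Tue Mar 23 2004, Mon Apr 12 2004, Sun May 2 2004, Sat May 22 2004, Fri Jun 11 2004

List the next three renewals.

Thu Jul 1 2004, Wed Jul 21 2004, Tue Aug 10 2004

Gaps between consecutive events: 20, 20, 20, 20, 20 days — a constant 20-day interval.
Fri Jun 11 2004 + 20 days = Thu Jul 1 2004.
Thu Jul 1 2004 + 20 days = Wed Jul 21 2004.
Wed Jul 21 2004 + 20 days = Tue Aug 10 2004.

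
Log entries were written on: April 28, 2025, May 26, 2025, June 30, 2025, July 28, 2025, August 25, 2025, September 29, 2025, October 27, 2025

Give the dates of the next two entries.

All Mondays; the gaps (28, 35, 28, 28, 35, 28) vary with month length.
This is the last Monday of each month.
November 2025 ends with Monday November 24, 2025.
Last Monday of December 2025: December 29, 2025.

November 24, 2025; December 29, 2025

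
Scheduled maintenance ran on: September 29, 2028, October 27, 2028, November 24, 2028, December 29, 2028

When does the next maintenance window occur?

All Fridays; the gaps (28, 28, 35) vary with month length.
This is the last Friday of each month.
January 2029 ends with Friday January 26, 2029.

January 26, 2029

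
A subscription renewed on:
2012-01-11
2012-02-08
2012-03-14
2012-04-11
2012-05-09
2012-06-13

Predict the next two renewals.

These are Wednesdays at 28- or 35-day spacing (28, 35, 28, 28, 35).
The pattern: 2nd Wednesday of the month.
2nd Wednesday of July 2012: 2012-07-11.
2nd Wednesday of August 2012: 2012-08-08.

2012-07-11, 2012-08-08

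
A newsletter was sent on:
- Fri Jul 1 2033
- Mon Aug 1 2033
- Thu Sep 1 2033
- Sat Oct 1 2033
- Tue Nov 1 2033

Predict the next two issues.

Thu Dec 1 2033, Sun Jan 1 2034

The day-of-month is always 1 (31, 31, 30, 31 days between events).
So this recurs on the 1st of each month.
December 2033: Thu Dec 1 2033.
Next: January 2034 → Sun Jan 1 2034.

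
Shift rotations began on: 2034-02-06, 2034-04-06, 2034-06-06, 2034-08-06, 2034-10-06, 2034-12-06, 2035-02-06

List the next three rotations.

2035-04-06, 2035-06-06, 2035-08-06

Gaps: 59, 61, 61, 61, 61, 62 days — not constant. Every event is on the 6th of the month.
Pattern: the 6th of every 2 months.
Next: April 2035 → 2035-04-06.
Next: June 2035 → 2035-06-06.
August 2035: 2035-08-06.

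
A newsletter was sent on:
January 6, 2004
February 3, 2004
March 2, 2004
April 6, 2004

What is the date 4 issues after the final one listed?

August 3, 2004

All dates are Tuesdays, 28, 28, 35 days apart.
Specifically, the 1st Tuesday of each month.
May 2004 — 1st Tuesday is May 4, 2004.
June 2004 — 1st Tuesday is June 1, 2004.
1st Tuesday of July 2004: July 6, 2004.
1st Tuesday of August 2004: August 3, 2004.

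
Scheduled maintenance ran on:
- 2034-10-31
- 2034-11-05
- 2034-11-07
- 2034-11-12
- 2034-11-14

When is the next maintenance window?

Every event lands on a Tuesday or Sunday (gaps cycle 5, 2, 5, 2).
So the schedule is: every Tuesday and Sunday.
The following Sunday is 2034-11-19.

2034-11-19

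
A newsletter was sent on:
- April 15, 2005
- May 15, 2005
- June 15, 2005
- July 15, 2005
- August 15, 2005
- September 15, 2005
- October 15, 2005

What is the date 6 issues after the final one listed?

April 15, 2006

The day-of-month is always 15 (30, 31, 30, 31, 31, 30 days between events).
So this recurs on the 15th of each month.
November 2005: November 15, 2005.
December 2005: December 15, 2005.
January 2006: January 15, 2006.
Next: February 2006 → February 15, 2006.
March 2006: March 15, 2006.
Next: April 2006 → April 15, 2006.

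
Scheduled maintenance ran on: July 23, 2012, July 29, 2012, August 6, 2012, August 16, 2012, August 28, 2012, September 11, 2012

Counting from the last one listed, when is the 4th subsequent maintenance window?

The spacing grows by 2 each time: 6, 8, 10, 12, 14 days.
Next gap: 16 days. September 11, 2012 + 16 days = September 27, 2012.
Next gap: 18 days. September 27, 2012 + 18 days = October 15, 2012.
Next gap: 20 days. October 15, 2012 + 20 days = November 4, 2012.
Next gap: 22 days. November 4, 2012 + 22 days = November 26, 2012.

November 26, 2012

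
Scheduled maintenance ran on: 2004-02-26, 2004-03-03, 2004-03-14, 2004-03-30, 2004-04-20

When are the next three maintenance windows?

2004-05-16, 2004-06-16, 2004-07-22

Gaps: 6, 11, 16, 21 days — each gap is 5 larger than the previous one.
Next gap: 26 days. 2004-04-20 + 26 days = 2004-05-16.
Next gap: 31 days. 2004-05-16 + 31 days = 2004-06-16.
Next gap: 36 days. 2004-06-16 + 36 days = 2004-07-22.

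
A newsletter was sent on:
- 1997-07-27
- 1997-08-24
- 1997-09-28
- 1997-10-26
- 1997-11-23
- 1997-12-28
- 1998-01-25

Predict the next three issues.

1998-02-22, 1998-03-22, 1998-04-26

Gaps: 28, 35, 28, 28, 35, 28 days — a mix of 28 and 35. Every date is a Sunday.
Each is the 4th Sunday of its month.
4th Sunday of February 1998: 1998-02-22.
March 1998 — 4th Sunday is 1998-03-22.
April 1998 — 4th Sunday is 1998-04-26.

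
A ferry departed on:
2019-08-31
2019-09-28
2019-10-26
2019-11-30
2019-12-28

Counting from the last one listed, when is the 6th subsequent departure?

2020-06-27

Every date is a Saturday; gaps 28, 28, 35, 28 days.
Each is the last Saturday of its month (at least one falls on the 29th or later, ruling out '4th Saturday').
Last Saturday of January 2020: 2020-01-25.
February 2020 ends with Saturday 2020-02-29.
March 2020 ends with Saturday 2020-03-28.
Last Saturday of April 2020: 2020-04-25.
Last Saturday of May 2020: 2020-05-30.
Last Saturday of June 2020: 2020-06-27.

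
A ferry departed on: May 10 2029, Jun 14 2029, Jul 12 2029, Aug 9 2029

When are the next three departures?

Sep 13 2029, Oct 11 2029, Nov 8 2029

All dates are Thursdays, 35, 28, 28 days apart.
Specifically, the 2nd Thursday of each month.
2nd Thursday of September 2029: Sep 13 2029.
October 2029 — 2nd Thursday is Oct 11 2029.
2nd Thursday of November 2029: Nov 8 2029.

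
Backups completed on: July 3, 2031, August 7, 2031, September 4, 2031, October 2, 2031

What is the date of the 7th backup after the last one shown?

Gaps: 35, 28, 28 days — a mix of 28 and 35. Every date is a Thursday.
Each is the 1st Thursday of its month.
November 2031 — 1st Thursday is November 6, 2031.
1st Thursday of December 2031: December 4, 2031.
1st Thursday of January 2032: January 1, 2032.
February 2032 — 1st Thursday is February 5, 2032.
1st Thursday of March 2032: March 4, 2032.
April 2032 — 1st Thursday is April 1, 2032.
1st Thursday of May 2032: May 6, 2032.

May 6, 2032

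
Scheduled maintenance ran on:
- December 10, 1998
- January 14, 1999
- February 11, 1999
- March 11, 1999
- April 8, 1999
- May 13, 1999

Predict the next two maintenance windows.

Gaps: 35, 28, 28, 28, 35 days — a mix of 28 and 35. Every date is a Thursday.
Each is the 2nd Thursday of its month.
June 1999 — 2nd Thursday is June 10, 1999.
July 1999 — 2nd Thursday is July 8, 1999.

June 10, 1999; July 8, 1999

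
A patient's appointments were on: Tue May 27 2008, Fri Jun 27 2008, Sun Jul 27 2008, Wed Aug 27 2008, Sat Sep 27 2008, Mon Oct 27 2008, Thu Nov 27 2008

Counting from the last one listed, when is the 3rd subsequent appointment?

Fri Feb 27 2009

Each date is the 27th; the gaps (31, 30, 31, 31, 30, 31) track the month lengths.
The rule is the 27th of each month.
December 2008: Sat Dec 27 2008.
January 2009: Tue Jan 27 2009.
Next: February 2009 → Fri Feb 27 2009.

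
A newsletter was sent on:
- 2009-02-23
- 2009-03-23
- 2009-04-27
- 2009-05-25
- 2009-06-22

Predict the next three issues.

These are Mondays at 28- or 35-day spacing (28, 35, 28, 28).
The pattern: 4th Monday of the month.
4th Monday of July 2009: 2009-07-27.
August 2009 — 4th Monday is 2009-08-24.
4th Monday of September 2009: 2009-09-28.

2009-07-27, 2009-08-24, 2009-09-28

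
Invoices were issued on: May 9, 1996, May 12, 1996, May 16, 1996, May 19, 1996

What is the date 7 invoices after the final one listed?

June 13, 1996

Gaps: 3, 4, 3 days — not constant, but cyclic with period 2.
The events fall on every Thursday and Sunday.
Next Thursday: May 23, 1996.
The following Sunday is May 26, 1996.
Next Thursday: May 30, 1996.
The following Sunday is June 2, 1996.
Next Thursday: June 6, 1996.
The following Sunday is June 9, 1996.
The following Thursday is June 13, 1996.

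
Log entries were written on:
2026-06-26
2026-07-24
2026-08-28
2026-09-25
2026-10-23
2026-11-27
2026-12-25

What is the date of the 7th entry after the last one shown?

All dates are Fridays, 28, 35, 28, 28, 35, 28 days apart.
Specifically, the 4th Friday of each month.
4th Friday of January 2027: 2027-01-22.
February 2027 — 4th Friday is 2027-02-26.
March 2027 — 4th Friday is 2027-03-26.
4th Friday of April 2027: 2027-04-23.
May 2027 — 4th Friday is 2027-05-28.
June 2027 — 4th Friday is 2027-06-25.
July 2027 — 4th Friday is 2027-07-23.

2027-07-23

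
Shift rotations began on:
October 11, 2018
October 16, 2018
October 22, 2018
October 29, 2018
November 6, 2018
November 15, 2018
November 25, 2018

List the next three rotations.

December 6, 2018; December 18, 2018; December 31, 2018

Intervals are 5, 6, 7, 8, 9, 10 days — an arithmetic progression with common difference 1.
Next gap: 11 days. November 25, 2018 + 11 days = December 6, 2018.
Next gap: 12 days. December 6, 2018 + 12 days = December 18, 2018.
Next gap: 13 days. December 18, 2018 + 13 days = December 31, 2018.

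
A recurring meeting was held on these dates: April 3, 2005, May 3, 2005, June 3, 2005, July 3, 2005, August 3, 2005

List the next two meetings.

September 3, 2005; October 3, 2005

Each date is the 3rd; the gaps (30, 31, 30, 31) track the month lengths.
The rule is the 3rd of each month.
September 2005: September 3, 2005.
October 2005: October 3, 2005.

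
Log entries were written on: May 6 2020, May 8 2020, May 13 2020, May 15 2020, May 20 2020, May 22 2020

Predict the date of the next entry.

May 27 2020

The gap pattern 2, 5, 2, 5, 2 repeats every 2 events.
These are the Wednesdays and Fridays of each week.
The following Wednesday is May 27 2020.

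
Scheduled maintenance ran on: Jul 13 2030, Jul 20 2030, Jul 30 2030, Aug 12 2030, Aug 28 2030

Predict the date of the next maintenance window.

Sep 16 2030

Intervals are 7, 10, 13, 16 days — an arithmetic progression with common difference 3.
Next gap: 19 days. Aug 28 2030 + 19 days = Sep 16 2030.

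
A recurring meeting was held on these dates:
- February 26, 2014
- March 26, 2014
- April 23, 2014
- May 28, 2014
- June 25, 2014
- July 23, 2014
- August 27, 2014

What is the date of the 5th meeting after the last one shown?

All dates are Wednesdays, 28, 28, 35, 28, 28, 35 days apart.
Specifically, the 4th Wednesday of each month.
September 2014 — 4th Wednesday is September 24, 2014.
4th Wednesday of October 2014: October 22, 2014.
4th Wednesday of November 2014: November 26, 2014.
4th Wednesday of December 2014: December 24, 2014.
January 2015 — 4th Wednesday is January 28, 2015.

January 28, 2015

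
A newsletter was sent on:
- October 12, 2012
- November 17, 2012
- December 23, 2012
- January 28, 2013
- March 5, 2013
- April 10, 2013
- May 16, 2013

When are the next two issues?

June 21, 2013; July 27, 2013

Every event comes 36 days after the last (36, 36, 36, 36, 36, 36).
May 16, 2013 + 36 days = June 21, 2013.
June 21, 2013 + 36 days = July 27, 2013.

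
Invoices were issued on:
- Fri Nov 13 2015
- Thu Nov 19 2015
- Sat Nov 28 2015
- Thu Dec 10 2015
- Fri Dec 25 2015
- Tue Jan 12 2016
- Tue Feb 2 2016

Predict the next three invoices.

Fri Feb 26 2016, Thu Mar 24 2016, Sat Apr 23 2016

Intervals are 6, 9, 12, 15, 18, 21 days — an arithmetic progression with common difference 3.
Next gap: 24 days. Tue Feb 2 2016 + 24 days = Fri Feb 26 2016.
Next gap: 27 days. Fri Feb 26 2016 + 27 days = Thu Mar 24 2016.
Next gap: 30 days. Thu Mar 24 2016 + 30 days = Sat Apr 23 2016.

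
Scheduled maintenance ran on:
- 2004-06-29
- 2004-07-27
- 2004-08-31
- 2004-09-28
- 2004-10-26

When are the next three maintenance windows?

All Tuesdays; the gaps (28, 35, 28, 28) vary with month length.
This is the last Tuesday of each month.
November 2004 ends with Tuesday 2004-11-30.
Last Tuesday of December 2004: 2004-12-28.
January 2005 ends with Tuesday 2005-01-25.

2004-11-30, 2004-12-28, 2005-01-25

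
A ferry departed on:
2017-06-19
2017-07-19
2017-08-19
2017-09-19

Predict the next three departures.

The day-of-month is always 19 (30, 31, 31 days between events).
So this recurs on the 19th of each month.
Next: October 2017 → 2017-10-19.
November 2017: 2017-11-19.
Next: December 2017 → 2017-12-19.

2017-10-19, 2017-11-19, 2017-12-19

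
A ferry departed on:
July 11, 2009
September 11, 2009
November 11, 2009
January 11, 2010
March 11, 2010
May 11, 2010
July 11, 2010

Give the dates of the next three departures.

September 11, 2010; November 11, 2010; January 11, 2011

Each date is the 11th; the gaps (62, 61, 61, 59, 61, 61) track the month lengths.
The rule is the 11th of every 2 months.
Next: September 2010 → September 11, 2010.
November 2010: November 11, 2010.
January 2011: January 11, 2011.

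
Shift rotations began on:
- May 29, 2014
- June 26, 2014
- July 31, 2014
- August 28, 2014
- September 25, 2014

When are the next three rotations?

All Thursdays; the gaps (28, 35, 28, 28) vary with month length.
This is the last Thursday of each month.
Last Thursday of October 2014: October 30, 2014.
November 2014 ends with Thursday November 27, 2014.
December 2014 ends with Thursday December 25, 2014.

October 30, 2014; November 27, 2014; December 25, 2014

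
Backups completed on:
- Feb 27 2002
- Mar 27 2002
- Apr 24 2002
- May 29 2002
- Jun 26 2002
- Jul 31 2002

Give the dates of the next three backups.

All Wednesdays; the gaps (28, 28, 35, 28, 35) vary with month length.
This is the last Wednesday of each month.
August 2002 ends with Wednesday Aug 28 2002.
September 2002 ends with Wednesday Sep 25 2002.
October 2002 ends with Wednesday Oct 30 2002.

Aug 28 2002, Sep 25 2002, Oct 30 2002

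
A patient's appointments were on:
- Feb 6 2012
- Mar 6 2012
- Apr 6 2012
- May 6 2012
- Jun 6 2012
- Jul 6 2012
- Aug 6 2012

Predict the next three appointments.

Sep 6 2012, Oct 6 2012, Nov 6 2012

The day-of-month is always 6 (29, 31, 30, 31, 30, 31 days between events).
So this recurs on the 6th of each month.
Next: September 2012 → Sep 6 2012.
Next: October 2012 → Oct 6 2012.
November 2012: Nov 6 2012.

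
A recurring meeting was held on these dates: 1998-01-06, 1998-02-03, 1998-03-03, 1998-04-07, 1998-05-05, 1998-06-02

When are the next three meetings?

1998-07-07, 1998-08-04, 1998-09-01

All dates are Tuesdays, 28, 28, 35, 28, 28 days apart.
Specifically, the 1st Tuesday of each month.
July 1998 — 1st Tuesday is 1998-07-07.
August 1998 — 1st Tuesday is 1998-08-04.
September 1998 — 1st Tuesday is 1998-09-01.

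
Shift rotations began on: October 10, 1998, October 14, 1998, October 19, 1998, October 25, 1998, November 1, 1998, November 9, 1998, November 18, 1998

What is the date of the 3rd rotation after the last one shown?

The spacing grows by 1 each time: 4, 5, 6, 7, 8, 9 days.
Next gap: 10 days. November 18, 1998 + 10 days = November 28, 1998.
Next gap: 11 days. November 28, 1998 + 11 days = December 9, 1998.
Next gap: 12 days. December 9, 1998 + 12 days = December 21, 1998.

December 21, 1998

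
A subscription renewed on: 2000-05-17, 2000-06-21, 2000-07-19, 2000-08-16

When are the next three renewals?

These are Wednesdays at 28- or 35-day spacing (35, 28, 28).
The pattern: 3rd Wednesday of the month.
September 2000 — 3rd Wednesday is 2000-09-20.
3rd Wednesday of October 2000: 2000-10-18.
November 2000 — 3rd Wednesday is 2000-11-15.

2000-09-20, 2000-10-18, 2000-11-15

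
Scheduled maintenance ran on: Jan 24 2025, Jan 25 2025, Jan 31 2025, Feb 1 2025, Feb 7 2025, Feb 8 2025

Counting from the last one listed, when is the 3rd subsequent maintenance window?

Gaps: 1, 6, 1, 6, 1 days — not constant, but cyclic with period 2.
The events fall on every Friday and Saturday.
Next Friday: Feb 14 2025.
Next Saturday: Feb 15 2025.
The following Friday is Feb 21 2025.

Feb 21 2025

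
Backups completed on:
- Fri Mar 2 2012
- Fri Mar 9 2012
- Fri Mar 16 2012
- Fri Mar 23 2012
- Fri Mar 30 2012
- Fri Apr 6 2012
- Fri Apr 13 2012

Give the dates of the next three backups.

Every event comes 7 days after the last (7, 7, 7, 7, 7, 7).
Fri Apr 13 2012 + 7 days = Fri Apr 20 2012.
Fri Apr 20 2012 + 7 days = Fri Apr 27 2012.
Fri Apr 27 2012 + 7 days = Fri May 4 2012.

Fri Apr 20 2012, Fri Apr 27 2012, Fri May 4 2012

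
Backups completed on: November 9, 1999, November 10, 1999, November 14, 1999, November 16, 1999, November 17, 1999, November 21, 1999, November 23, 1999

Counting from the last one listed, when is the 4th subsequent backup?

Gaps: 1, 4, 2, 1, 4, 2 days — not constant, but cyclic with period 3.
The events fall on every Tuesday, Wednesday and Sunday.
The following Wednesday is November 24, 1999.
The following Sunday is November 28, 1999.
Next Tuesday: November 30, 1999.
Next Wednesday: December 1, 1999.

December 1, 1999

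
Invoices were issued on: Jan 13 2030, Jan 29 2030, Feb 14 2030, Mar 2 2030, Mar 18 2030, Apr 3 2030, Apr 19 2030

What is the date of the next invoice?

Gaps between consecutive events: 16, 16, 16, 16, 16, 16 days — a constant 16-day interval.
Apr 19 2030 + 16 days = May 5 2030.

May 5 2030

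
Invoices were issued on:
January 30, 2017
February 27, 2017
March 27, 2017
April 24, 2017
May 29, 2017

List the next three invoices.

June 26, 2017; July 31, 2017; August 28, 2017

Every date is a Monday; gaps 28, 28, 28, 35 days.
Each is the last Monday of its month (at least one falls on the 29th or later, ruling out '4th Monday').
June 2017 ends with Monday June 26, 2017.
July 2017 ends with Monday July 31, 2017.
Last Monday of August 2017: August 28, 2017.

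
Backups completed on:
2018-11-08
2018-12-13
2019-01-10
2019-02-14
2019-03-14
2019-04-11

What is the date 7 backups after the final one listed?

2019-11-14

All dates are Thursdays, 35, 28, 35, 28, 28 days apart.
Specifically, the 2nd Thursday of each month.
May 2019 — 2nd Thursday is 2019-05-09.
2nd Thursday of June 2019: 2019-06-13.
July 2019 — 2nd Thursday is 2019-07-11.
2nd Thursday of August 2019: 2019-08-08.
September 2019 — 2nd Thursday is 2019-09-12.
October 2019 — 2nd Thursday is 2019-10-10.
2nd Thursday of November 2019: 2019-11-14.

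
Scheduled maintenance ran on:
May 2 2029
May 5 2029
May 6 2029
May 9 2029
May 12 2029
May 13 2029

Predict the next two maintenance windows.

Gaps: 3, 1, 3, 3, 1 days — not constant, but cyclic with period 3.
The events fall on every Wednesday, Saturday and Sunday.
The following Wednesday is May 16 2029.
Next Saturday: May 19 2029.

May 16 2029, May 19 2029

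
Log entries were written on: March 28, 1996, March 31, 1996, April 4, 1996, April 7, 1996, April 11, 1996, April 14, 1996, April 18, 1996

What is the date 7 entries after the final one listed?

May 12, 1996

The gap pattern 3, 4, 3, 4, 3, 4 repeats every 2 events.
These are the Thursdays and Sundays of each week.
Next Sunday: April 21, 1996.
The following Thursday is April 25, 1996.
Next Sunday: April 28, 1996.
The following Thursday is May 2, 1996.
The following Sunday is May 5, 1996.
The following Thursday is May 9, 1996.
The following Sunday is May 12, 1996.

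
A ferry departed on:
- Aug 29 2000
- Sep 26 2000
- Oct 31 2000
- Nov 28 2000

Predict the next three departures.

All Tuesdays; the gaps (28, 35, 28) vary with month length.
This is the last Tuesday of each month.
Last Tuesday of December 2000: Dec 26 2000.
January 2001 ends with Tuesday Jan 30 2001.
February 2001 ends with Tuesday Feb 27 2001.

Dec 26 2000, Jan 30 2001, Feb 27 2001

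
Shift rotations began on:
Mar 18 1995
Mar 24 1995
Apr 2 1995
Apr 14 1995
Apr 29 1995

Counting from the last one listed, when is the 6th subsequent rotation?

Gaps: 6, 9, 12, 15 days — each gap is 3 larger than the previous one.
Next gap: 18 days. Apr 29 1995 + 18 days = May 17 1995.
Next gap: 21 days. May 17 1995 + 21 days = Jun 7 1995.
Next gap: 24 days. Jun 7 1995 + 24 days = Jul 1 1995.
Next gap: 27 days. Jul 1 1995 + 27 days = Jul 28 1995.
Next gap: 30 days. Jul 28 1995 + 30 days = Aug 27 1995.
Next gap: 33 days. Aug 27 1995 + 33 days = Sep 29 1995.

Sep 29 1995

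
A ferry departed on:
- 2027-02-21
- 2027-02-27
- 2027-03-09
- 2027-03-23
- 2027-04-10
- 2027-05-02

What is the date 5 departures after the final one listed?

The spacing grows by 4 each time: 6, 10, 14, 18, 22 days.
Next gap: 26 days. 2027-05-02 + 26 days = 2027-05-28.
Next gap: 30 days. 2027-05-28 + 30 days = 2027-06-27.
Next gap: 34 days. 2027-06-27 + 34 days = 2027-07-31.
Next gap: 38 days. 2027-07-31 + 38 days = 2027-09-07.
Next gap: 42 days. 2027-09-07 + 42 days = 2027-10-19.

2027-10-19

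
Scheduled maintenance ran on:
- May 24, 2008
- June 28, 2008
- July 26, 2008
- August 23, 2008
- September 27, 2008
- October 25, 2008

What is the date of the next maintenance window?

These are Saturdays at 28- or 35-day spacing (35, 28, 28, 35, 28).
The pattern: 4th Saturday of the month.
November 2008 — 4th Saturday is November 22, 2008.

November 22, 2008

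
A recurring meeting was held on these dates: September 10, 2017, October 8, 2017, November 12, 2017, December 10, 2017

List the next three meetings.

January 14, 2018; February 11, 2018; March 11, 2018

These are Sundays at 28- or 35-day spacing (28, 35, 28).
The pattern: 2nd Sunday of the month.
2nd Sunday of January 2018: January 14, 2018.
February 2018 — 2nd Sunday is February 11, 2018.
2nd Sunday of March 2018: March 11, 2018.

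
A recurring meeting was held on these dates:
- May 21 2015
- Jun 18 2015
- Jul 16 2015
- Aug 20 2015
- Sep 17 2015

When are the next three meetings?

These are Thursdays at 28- or 35-day spacing (28, 28, 35, 28).
The pattern: 3rd Thursday of the month.
October 2015 — 3rd Thursday is Oct 15 2015.
November 2015 — 3rd Thursday is Nov 19 2015.
3rd Thursday of December 2015: Dec 17 2015.

Oct 15 2015, Nov 19 2015, Dec 17 2015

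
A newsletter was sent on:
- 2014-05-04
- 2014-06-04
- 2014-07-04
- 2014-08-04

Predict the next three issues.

The day-of-month is always 4 (31, 30, 31 days between events).
So this recurs on the 4th of each month.
Next: September 2014 → 2014-09-04.
October 2014: 2014-10-04.
November 2014: 2014-11-04.

2014-09-04, 2014-10-04, 2014-11-04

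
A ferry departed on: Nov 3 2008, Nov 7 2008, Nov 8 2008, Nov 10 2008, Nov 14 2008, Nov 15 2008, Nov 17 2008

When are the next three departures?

Gaps: 4, 1, 2, 4, 1, 2 days — not constant, but cyclic with period 3.
The events fall on every Monday, Friday and Saturday.
Next Friday: Nov 21 2008.
The following Saturday is Nov 22 2008.
The following Monday is Nov 24 2008.

Nov 21 2008, Nov 22 2008, Nov 24 2008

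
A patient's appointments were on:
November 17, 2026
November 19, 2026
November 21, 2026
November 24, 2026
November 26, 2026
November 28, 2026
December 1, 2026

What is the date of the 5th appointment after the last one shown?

Gaps: 2, 2, 3, 2, 2, 3 days — not constant, but cyclic with period 3.
The events fall on every Tuesday, Thursday and Saturday.
The following Thursday is December 3, 2026.
Next Saturday: December 5, 2026.
Next Tuesday: December 8, 2026.
The following Thursday is December 10, 2026.
The following Saturday is December 12, 2026.

December 12, 2026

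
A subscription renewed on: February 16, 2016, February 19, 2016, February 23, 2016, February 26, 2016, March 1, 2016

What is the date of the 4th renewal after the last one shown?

March 15, 2016

The gap pattern 3, 4, 3, 4 repeats every 2 events.
These are the Tuesdays and Fridays of each week.
The following Friday is March 4, 2016.
Next Tuesday: March 8, 2016.
Next Friday: March 11, 2016.
The following Tuesday is March 15, 2016.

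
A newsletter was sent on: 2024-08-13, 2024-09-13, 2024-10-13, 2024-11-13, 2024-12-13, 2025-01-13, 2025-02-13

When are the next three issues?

Gaps: 31, 30, 31, 30, 31, 31 days — not constant. Every event is on the 13th of the month.
Pattern: the 13th of each month.
March 2025: 2025-03-13.
Next: April 2025 → 2025-04-13.
May 2025: 2025-05-13.

2025-03-13, 2025-04-13, 2025-05-13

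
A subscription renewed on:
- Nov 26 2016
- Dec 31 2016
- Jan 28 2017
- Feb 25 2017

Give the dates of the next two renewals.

All Saturdays; the gaps (35, 28, 28) vary with month length.
This is the last Saturday of each month.
Last Saturday of March 2017: Mar 25 2017.
April 2017 ends with Saturday Apr 29 2017.

Mar 25 2017, Apr 29 2017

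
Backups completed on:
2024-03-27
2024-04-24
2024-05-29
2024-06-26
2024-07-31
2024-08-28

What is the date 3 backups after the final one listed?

Every date is a Wednesday; gaps 28, 35, 28, 35, 28 days.
Each is the last Wednesday of its month (at least one falls on the 29th or later, ruling out '4th Wednesday').
September 2024 ends with Wednesday 2024-09-25.
October 2024 ends with Wednesday 2024-10-30.
November 2024 ends with Wednesday 2024-11-27.

2024-11-27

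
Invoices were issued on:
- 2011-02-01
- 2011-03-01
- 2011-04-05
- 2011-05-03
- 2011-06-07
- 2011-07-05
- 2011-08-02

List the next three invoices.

2011-09-06, 2011-10-04, 2011-11-01

All dates are Tuesdays, 28, 35, 28, 35, 28, 28 days apart.
Specifically, the 1st Tuesday of each month.
1st Tuesday of September 2011: 2011-09-06.
October 2011 — 1st Tuesday is 2011-10-04.
November 2011 — 1st Tuesday is 2011-11-01.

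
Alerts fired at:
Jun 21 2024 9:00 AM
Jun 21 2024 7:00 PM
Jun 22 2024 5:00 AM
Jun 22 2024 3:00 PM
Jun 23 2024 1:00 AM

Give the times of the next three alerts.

Jun 23 2024 11:00 AM, Jun 23 2024 9:00 PM, Jun 24 2024 7:00 AM

Spacing: 10, 10, 10, 10 h — constant 10 h.
Jun 23 2024 1:00 AM + 10 h = Jun 23 2024 11:00 AM.
Jun 23 2024 11:00 AM + 10 h = Jun 23 2024 9:00 PM.
Jun 23 2024 9:00 PM + 10 h = Jun 24 2024 7:00 AM.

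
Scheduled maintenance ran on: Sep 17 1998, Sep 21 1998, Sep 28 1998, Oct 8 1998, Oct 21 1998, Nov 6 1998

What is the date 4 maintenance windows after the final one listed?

Feb 8 1999

The spacing grows by 3 each time: 4, 7, 10, 13, 16 days.
Next gap: 19 days. Nov 6 1998 + 19 days = Nov 25 1998.
Next gap: 22 days. Nov 25 1998 + 22 days = Dec 17 1998.
Next gap: 25 days. Dec 17 1998 + 25 days = Jan 11 1999.
Next gap: 28 days. Jan 11 1999 + 28 days = Feb 8 1999.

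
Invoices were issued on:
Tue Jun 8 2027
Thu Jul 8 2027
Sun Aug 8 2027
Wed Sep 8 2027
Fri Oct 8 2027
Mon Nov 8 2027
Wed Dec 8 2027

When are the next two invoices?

Sat Jan 8 2028, Tue Feb 8 2028

The day-of-month is always 8 (30, 31, 31, 30, 31, 30 days between events).
So this recurs on the 8th of each month.
Next: January 2028 → Sat Jan 8 2028.
Next: February 2028 → Tue Feb 8 2028.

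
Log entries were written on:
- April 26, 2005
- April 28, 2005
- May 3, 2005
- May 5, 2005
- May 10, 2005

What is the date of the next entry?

May 12, 2005

The gap pattern 2, 5, 2, 5 repeats every 2 events.
These are the Tuesdays and Thursdays of each week.
Next Thursday: May 12, 2005.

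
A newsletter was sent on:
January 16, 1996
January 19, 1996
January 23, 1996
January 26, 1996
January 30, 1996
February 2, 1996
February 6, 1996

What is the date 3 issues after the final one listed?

Gaps: 3, 4, 3, 4, 3, 4 days — not constant, but cyclic with period 2.
The events fall on every Tuesday and Friday.
The following Friday is February 9, 1996.
Next Tuesday: February 13, 1996.
Next Friday: February 16, 1996.

February 16, 1996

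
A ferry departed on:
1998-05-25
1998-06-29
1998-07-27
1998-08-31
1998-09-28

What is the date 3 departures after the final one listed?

1998-12-28

All Mondays; the gaps (35, 28, 35, 28) vary with month length.
This is the last Monday of each month.
Last Monday of October 1998: 1998-10-26.
November 1998 ends with Monday 1998-11-30.
December 1998 ends with Monday 1998-12-28.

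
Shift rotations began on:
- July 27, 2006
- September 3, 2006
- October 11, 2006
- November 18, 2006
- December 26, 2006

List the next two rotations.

Gaps between consecutive events: 38, 38, 38, 38 days — a constant 38-day interval.
December 26, 2006 + 38 days = February 2, 2007.
February 2, 2007 + 38 days = March 12, 2007.

February 2, 2007; March 12, 2007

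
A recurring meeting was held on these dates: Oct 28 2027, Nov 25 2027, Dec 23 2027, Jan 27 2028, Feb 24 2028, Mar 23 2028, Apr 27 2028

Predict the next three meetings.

These are Thursdays at 28- or 35-day spacing (28, 28, 35, 28, 28, 35).
The pattern: 4th Thursday of the month.
4th Thursday of May 2028: May 25 2028.
4th Thursday of June 2028: Jun 22 2028.
July 2028 — 4th Thursday is Jul 27 2028.

May 25 2028, Jun 22 2028, Jul 27 2028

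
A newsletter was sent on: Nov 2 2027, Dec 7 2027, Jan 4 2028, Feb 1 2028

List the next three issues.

These are Tuesdays at 28- or 35-day spacing (35, 28, 28).
The pattern: 1st Tuesday of the month.
1st Tuesday of March 2028: Mar 7 2028.
1st Tuesday of April 2028: Apr 4 2028.
May 2028 — 1st Tuesday is May 2 2028.

Mar 7 2028, Apr 4 2028, May 2 2028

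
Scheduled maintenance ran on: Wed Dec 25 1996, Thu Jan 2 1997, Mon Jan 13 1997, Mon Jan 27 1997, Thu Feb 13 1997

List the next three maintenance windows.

Wed Mar 5 1997, Fri Mar 28 1997, Wed Apr 23 1997

The spacing grows by 3 each time: 8, 11, 14, 17 days.
Next gap: 20 days. Thu Feb 13 1997 + 20 days = Wed Mar 5 1997.
Next gap: 23 days. Wed Mar 5 1997 + 23 days = Fri Mar 28 1997.
Next gap: 26 days. Fri Mar 28 1997 + 26 days = Wed Apr 23 1997.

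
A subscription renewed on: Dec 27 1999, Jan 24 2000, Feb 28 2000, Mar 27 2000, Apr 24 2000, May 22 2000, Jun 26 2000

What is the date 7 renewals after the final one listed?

Jan 22 2001

Gaps: 28, 35, 28, 28, 28, 35 days — a mix of 28 and 35. Every date is a Monday.
Each is the 4th Monday of its month.
4th Monday of July 2000: Jul 24 2000.
4th Monday of August 2000: Aug 28 2000.
September 2000 — 4th Monday is Sep 25 2000.
October 2000 — 4th Monday is Oct 23 2000.
4th Monday of November 2000: Nov 27 2000.
December 2000 — 4th Monday is Dec 25 2000.
January 2001 — 4th Monday is Jan 22 2001.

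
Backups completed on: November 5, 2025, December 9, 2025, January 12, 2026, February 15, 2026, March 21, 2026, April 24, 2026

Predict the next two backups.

Gaps between consecutive events: 34, 34, 34, 34, 34 days — a constant 34-day interval.
April 24, 2026 + 34 days = May 28, 2026.
May 28, 2026 + 34 days = July 1, 2026.

May 28, 2026; July 1, 2026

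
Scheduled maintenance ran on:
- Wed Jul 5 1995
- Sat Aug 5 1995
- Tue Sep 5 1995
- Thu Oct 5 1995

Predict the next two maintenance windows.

The day-of-month is always 5 (31, 31, 30 days between events).
So this recurs on the 5th of each month.
Next: November 1995 → Sun Nov 5 1995.
December 1995: Tue Dec 5 1995.

Sun Nov 5 1995, Tue Dec 5 1995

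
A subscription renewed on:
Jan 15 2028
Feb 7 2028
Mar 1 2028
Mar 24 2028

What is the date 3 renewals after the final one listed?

Jun 1 2028

Every event comes 23 days after the last (23, 23, 23).
Mar 24 2028 + 23 days = Apr 16 2028.
Apr 16 2028 + 23 days = May 9 2028.
May 9 2028 + 23 days = Jun 1 2028.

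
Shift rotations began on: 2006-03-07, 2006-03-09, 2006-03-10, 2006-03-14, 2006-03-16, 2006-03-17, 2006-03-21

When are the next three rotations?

2006-03-23, 2006-03-24, 2006-03-28

Gaps: 2, 1, 4, 2, 1, 4 days — not constant, but cyclic with period 3.
The events fall on every Tuesday, Thursday and Friday.
Next Thursday: 2006-03-23.
Next Friday: 2006-03-24.
Next Tuesday: 2006-03-28.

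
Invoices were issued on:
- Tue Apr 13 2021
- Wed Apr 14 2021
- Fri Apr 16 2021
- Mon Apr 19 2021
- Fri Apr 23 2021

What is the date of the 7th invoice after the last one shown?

Fri Jun 18 2021

Intervals are 1, 2, 3, 4 days — an arithmetic progression with common difference 1.
Next gap: 5 days. Fri Apr 23 2021 + 5 days = Wed Apr 28 2021.
Next gap: 6 days. Wed Apr 28 2021 + 6 days = Tue May 4 2021.
Next gap: 7 days. Tue May 4 2021 + 7 days = Tue May 11 2021.
Next gap: 8 days. Tue May 11 2021 + 8 days = Wed May 19 2021.
Next gap: 9 days. Wed May 19 2021 + 9 days = Fri May 28 2021.
Next gap: 10 days. Fri May 28 2021 + 10 days = Mon Jun 7 2021.
Next gap: 11 days. Mon Jun 7 2021 + 11 days = Fri Jun 18 2021.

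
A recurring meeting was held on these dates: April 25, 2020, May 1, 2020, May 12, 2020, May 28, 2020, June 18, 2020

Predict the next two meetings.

Intervals are 6, 11, 16, 21 days — an arithmetic progression with common difference 5.
Next gap: 26 days. June 18, 2020 + 26 days = July 14, 2020.
Next gap: 31 days. July 14, 2020 + 31 days = August 14, 2020.

July 14, 2020; August 14, 2020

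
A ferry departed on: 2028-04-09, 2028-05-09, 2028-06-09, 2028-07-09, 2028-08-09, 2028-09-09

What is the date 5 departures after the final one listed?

2029-02-09

Each date is the 9th; the gaps (30, 31, 30, 31, 31) track the month lengths.
The rule is the 9th of each month.
October 2028: 2028-10-09.
Next: November 2028 → 2028-11-09.
December 2028: 2028-12-09.
January 2029: 2029-01-09.
February 2029: 2029-02-09.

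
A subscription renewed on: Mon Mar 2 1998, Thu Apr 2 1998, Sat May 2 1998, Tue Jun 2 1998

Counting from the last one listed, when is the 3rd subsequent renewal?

Wed Sep 2 1998

Each date is the 2nd; the gaps (31, 30, 31) track the month lengths.
The rule is the 2nd of each month.
Next: July 1998 → Thu Jul 2 1998.
August 1998: Sun Aug 2 1998.
Next: September 1998 → Wed Sep 2 1998.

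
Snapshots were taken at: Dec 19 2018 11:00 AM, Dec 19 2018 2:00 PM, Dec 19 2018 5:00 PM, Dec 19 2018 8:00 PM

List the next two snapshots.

Dec 19 2018 11:00 PM, Dec 20 2018 2:00 AM

The interval is a steady 3 hours (3, 3, 3).
Dec 19 2018 8:00 PM + 3 h = Dec 19 2018 11:00 PM.
Dec 19 2018 11:00 PM + 3 h = Dec 20 2018 2:00 AM.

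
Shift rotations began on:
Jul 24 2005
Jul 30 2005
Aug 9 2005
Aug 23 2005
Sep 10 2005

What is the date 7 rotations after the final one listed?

May 6 2006

Gaps: 6, 10, 14, 18 days — each gap is 4 larger than the previous one.
Next gap: 22 days. Sep 10 2005 + 22 days = Oct 2 2005.
Next gap: 26 days. Oct 2 2005 + 26 days = Oct 28 2005.
Next gap: 30 days. Oct 28 2005 + 30 days = Nov 27 2005.
Next gap: 34 days. Nov 27 2005 + 34 days = Dec 31 2005.
Next gap: 38 days. Dec 31 2005 + 38 days = Feb 7 2006.
Next gap: 42 days. Feb 7 2006 + 42 days = Mar 21 2006.
Next gap: 46 days. Mar 21 2006 + 46 days = May 6 2006.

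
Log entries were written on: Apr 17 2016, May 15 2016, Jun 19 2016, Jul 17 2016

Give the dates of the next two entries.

Aug 21 2016, Sep 18 2016

Gaps: 28, 35, 28 days — a mix of 28 and 35. Every date is a Sunday.
Each is the 3rd Sunday of its month.
August 2016 — 3rd Sunday is Aug 21 2016.
September 2016 — 3rd Sunday is Sep 18 2016.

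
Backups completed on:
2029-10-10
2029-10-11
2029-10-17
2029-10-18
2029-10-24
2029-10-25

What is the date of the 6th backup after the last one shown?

2029-11-15

Every event lands on a Wednesday or Thursday (gaps cycle 1, 6, 1, 6, 1).
So the schedule is: every Wednesday and Thursday.
Next Wednesday: 2029-10-31.
Next Thursday: 2029-11-01.
Next Wednesday: 2029-11-07.
The following Thursday is 2029-11-08.
The following Wednesday is 2029-11-14.
Next Thursday: 2029-11-15.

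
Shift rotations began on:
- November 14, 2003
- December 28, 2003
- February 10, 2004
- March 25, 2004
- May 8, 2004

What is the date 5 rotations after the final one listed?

The spacing is 44, 44, 44, 44 days — always 44 days.
May 8, 2004 + 44 days = June 21, 2004.
June 21, 2004 + 44 days = August 4, 2004.
August 4, 2004 + 44 days = September 17, 2004.
September 17, 2004 + 44 days = October 31, 2004.
October 31, 2004 + 44 days = December 14, 2004.

December 14, 2004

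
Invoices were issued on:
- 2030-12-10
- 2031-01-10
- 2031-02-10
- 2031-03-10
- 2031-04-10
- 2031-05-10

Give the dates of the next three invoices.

2031-06-10, 2031-07-10, 2031-08-10

Each date is the 10th; the gaps (31, 31, 28, 31, 30) track the month lengths.
The rule is the 10th of each month.
June 2031: 2031-06-10.
July 2031: 2031-07-10.
Next: August 2031 → 2031-08-10.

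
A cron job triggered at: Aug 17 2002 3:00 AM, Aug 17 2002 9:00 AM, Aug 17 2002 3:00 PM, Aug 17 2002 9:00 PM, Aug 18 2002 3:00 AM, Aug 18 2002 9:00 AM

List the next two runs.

Aug 18 2002 3:00 PM, Aug 18 2002 9:00 PM

The interval is a steady 6 hours (6, 6, 6, 6, 6).
Aug 18 2002 9:00 AM + 6 h = Aug 18 2002 3:00 PM.
Aug 18 2002 3:00 PM + 6 h = Aug 18 2002 9:00 PM.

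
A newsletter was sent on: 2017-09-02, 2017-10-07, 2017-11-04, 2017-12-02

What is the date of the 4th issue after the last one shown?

2018-04-07

These are Saturdays at 28- or 35-day spacing (35, 28, 28).
The pattern: 1st Saturday of the month.
1st Saturday of January 2018: 2018-01-06.
1st Saturday of February 2018: 2018-02-03.
1st Saturday of March 2018: 2018-03-03.
1st Saturday of April 2018: 2018-04-07.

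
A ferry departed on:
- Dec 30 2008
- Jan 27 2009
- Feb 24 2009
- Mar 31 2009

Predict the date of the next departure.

Apr 28 2009

These are Tuesdays with 28, 28, 35-day gaps.
Each is the final Tuesday of its month — Dec 30 2008 is past the 28th, so '4th Tuesday' doesn't fit.
April 2009 ends with Tuesday Apr 28 2009.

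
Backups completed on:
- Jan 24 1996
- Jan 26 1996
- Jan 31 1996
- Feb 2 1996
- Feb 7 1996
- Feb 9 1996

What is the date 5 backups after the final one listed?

Feb 28 1996

Gaps: 2, 5, 2, 5, 2 days — not constant, but cyclic with period 2.
The events fall on every Wednesday and Friday.
Next Wednesday: Feb 14 1996.
Next Friday: Feb 16 1996.
The following Wednesday is Feb 21 1996.
The following Friday is Feb 23 1996.
The following Wednesday is Feb 28 1996.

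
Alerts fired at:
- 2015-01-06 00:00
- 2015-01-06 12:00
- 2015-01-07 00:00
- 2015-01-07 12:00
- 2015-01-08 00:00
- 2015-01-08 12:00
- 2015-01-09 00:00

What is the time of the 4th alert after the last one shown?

2015-01-11 00:00

Spacing: 12, 12, 12, 12, 12, 12 h — constant 12 h.
2015-01-09 00:00 + 12 h = 2015-01-09 12:00.
2015-01-09 12:00 + 12 h = 2015-01-10 00:00.
2015-01-10 00:00 + 12 h = 2015-01-10 12:00.
2015-01-10 12:00 + 12 h = 2015-01-11 00:00.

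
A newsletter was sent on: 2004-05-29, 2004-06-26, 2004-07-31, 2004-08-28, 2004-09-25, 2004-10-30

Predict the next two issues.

2004-11-27, 2004-12-25

Every date is a Saturday; gaps 28, 35, 28, 28, 35 days.
Each is the last Saturday of its month (at least one falls on the 29th or later, ruling out '4th Saturday').
November 2004 ends with Saturday 2004-11-27.
December 2004 ends with Saturday 2004-12-25.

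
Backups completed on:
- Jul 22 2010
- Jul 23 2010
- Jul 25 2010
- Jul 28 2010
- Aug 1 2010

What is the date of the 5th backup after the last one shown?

Sep 5 2010

Gaps: 1, 2, 3, 4 days — each gap is 1 larger than the previous one.
Next gap: 5 days. Aug 1 2010 + 5 days = Aug 6 2010.
Next gap: 6 days. Aug 6 2010 + 6 days = Aug 12 2010.
Next gap: 7 days. Aug 12 2010 + 7 days = Aug 19 2010.
Next gap: 8 days. Aug 19 2010 + 8 days = Aug 27 2010.
Next gap: 9 days. Aug 27 2010 + 9 days = Sep 5 2010.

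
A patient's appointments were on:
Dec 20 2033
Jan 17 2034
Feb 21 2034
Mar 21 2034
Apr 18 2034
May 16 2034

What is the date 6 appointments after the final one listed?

These are Tuesdays at 28- or 35-day spacing (28, 35, 28, 28, 28).
The pattern: 3rd Tuesday of the month.
3rd Tuesday of June 2034: Jun 20 2034.
3rd Tuesday of July 2034: Jul 18 2034.
3rd Tuesday of August 2034: Aug 15 2034.
September 2034 — 3rd Tuesday is Sep 19 2034.
October 2034 — 3rd Tuesday is Oct 17 2034.
November 2034 — 3rd Tuesday is Nov 21 2034.

Nov 21 2034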